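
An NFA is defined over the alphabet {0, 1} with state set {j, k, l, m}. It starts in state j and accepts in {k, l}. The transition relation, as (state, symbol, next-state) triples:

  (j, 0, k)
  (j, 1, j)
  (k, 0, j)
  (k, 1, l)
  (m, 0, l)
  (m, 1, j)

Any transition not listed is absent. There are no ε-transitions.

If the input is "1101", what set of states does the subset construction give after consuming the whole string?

{l}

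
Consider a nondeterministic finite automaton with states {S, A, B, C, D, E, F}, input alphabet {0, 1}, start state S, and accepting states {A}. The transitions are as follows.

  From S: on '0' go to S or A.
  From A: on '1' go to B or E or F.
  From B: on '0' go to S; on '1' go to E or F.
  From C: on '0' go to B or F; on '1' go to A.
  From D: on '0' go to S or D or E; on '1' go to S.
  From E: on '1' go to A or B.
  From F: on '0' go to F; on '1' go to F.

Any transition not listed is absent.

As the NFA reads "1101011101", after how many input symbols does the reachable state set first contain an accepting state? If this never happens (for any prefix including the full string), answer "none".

none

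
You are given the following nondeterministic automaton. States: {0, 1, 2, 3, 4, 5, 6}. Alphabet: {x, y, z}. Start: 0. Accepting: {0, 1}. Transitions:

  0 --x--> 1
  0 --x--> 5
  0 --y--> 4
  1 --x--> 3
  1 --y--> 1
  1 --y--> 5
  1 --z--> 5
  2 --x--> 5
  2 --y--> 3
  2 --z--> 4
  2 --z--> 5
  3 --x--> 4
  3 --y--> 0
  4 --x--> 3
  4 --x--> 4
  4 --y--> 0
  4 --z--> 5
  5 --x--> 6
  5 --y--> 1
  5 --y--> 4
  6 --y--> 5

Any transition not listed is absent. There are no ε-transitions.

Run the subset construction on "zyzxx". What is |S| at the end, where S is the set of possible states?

0

Start in {0}.
Read 'z': {0} → ∅.
The set is empty and remains empty for the remaining 4 symbols.
That set has 0 states.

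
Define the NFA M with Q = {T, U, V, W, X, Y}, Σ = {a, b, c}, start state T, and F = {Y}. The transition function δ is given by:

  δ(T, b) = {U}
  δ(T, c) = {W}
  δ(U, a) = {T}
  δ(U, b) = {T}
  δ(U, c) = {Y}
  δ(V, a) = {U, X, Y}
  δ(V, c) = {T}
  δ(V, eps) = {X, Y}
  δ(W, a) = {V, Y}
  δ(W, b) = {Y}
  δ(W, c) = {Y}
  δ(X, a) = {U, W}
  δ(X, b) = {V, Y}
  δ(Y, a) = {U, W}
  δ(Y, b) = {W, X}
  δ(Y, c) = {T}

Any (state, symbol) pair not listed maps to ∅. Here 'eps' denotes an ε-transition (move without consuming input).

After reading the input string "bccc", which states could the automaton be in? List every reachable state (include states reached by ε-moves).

{W}

Start in {T}.
Read 'b': {T} → {U}.
Read 'c': {U} → {Y}.
Read 'c': {Y} → {T}.
Read 'c': {T} → {W}.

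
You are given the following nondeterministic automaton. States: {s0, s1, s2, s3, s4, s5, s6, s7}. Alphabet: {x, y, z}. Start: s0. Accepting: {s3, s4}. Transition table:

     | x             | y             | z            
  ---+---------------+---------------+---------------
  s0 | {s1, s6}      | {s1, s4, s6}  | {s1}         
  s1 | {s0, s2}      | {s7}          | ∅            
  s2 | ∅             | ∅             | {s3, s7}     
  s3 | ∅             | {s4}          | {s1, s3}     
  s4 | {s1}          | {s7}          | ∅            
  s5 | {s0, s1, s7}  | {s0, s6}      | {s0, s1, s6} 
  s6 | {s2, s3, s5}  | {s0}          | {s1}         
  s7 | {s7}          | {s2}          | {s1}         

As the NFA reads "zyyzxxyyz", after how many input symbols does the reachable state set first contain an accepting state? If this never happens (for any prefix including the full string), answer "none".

Start in {s0}.
Read 'z': {s0} → {s1}.
Read 'y': {s1} → {s7}.
Read 'y': {s7} → {s2}.
Read 'z': {s2} → {s3, s7}.
None of the earlier sets intersect F, but {s3, s7} does.

4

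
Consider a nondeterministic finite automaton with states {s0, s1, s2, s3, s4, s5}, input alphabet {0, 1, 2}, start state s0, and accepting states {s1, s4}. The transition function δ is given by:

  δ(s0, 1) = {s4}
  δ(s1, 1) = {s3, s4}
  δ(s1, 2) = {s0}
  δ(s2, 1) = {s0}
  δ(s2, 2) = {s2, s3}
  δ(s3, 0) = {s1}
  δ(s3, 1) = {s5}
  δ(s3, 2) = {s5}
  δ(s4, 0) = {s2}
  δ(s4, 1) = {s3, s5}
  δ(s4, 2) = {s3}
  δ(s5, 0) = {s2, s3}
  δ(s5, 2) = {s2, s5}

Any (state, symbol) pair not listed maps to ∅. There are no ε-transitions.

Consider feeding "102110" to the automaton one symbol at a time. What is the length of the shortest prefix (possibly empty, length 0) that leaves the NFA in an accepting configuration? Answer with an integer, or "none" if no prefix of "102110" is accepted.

Start in {s0}.
Read '1': s0→{s4}; now {s4}.
None of the earlier sets intersect F, but {s4} does.

1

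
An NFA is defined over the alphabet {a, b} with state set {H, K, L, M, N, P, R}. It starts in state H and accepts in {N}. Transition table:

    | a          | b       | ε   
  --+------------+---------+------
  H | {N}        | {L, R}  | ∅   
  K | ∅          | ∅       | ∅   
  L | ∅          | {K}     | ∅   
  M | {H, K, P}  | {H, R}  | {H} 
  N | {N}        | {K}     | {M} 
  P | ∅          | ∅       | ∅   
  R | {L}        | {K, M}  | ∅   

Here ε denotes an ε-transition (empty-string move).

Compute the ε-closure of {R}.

Begin with {R}.
No ε-moves leave this set, so the closure equals the set itself.

{R}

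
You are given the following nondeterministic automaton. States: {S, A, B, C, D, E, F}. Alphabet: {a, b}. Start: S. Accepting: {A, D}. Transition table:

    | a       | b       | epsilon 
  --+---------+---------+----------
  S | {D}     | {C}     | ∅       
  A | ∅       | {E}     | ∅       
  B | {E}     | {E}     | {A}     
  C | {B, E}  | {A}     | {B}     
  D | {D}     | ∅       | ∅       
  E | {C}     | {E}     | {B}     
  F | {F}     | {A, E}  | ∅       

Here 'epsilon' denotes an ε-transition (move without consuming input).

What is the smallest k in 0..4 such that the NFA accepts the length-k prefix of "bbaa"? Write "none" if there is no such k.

1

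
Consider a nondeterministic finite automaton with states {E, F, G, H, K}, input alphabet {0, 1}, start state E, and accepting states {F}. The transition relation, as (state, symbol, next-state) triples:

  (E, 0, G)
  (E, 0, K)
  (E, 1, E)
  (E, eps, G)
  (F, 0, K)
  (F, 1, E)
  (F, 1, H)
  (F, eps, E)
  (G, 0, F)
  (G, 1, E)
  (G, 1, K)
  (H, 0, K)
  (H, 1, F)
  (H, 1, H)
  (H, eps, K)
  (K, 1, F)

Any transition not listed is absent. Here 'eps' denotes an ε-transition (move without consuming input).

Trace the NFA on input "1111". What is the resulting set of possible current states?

{E, F, G, H, K}

Start: ε-closure({E}) = {E, G}.
Read '1': {E, G} → {E, G, K}.
Read '1': {E, G, K} → {E, F, G, K}.
Read '1': {E, F, G, K} → {E, F, G, H, K}.
Read '1': {E, F, G, H, K} → {E, F, G, H, K}.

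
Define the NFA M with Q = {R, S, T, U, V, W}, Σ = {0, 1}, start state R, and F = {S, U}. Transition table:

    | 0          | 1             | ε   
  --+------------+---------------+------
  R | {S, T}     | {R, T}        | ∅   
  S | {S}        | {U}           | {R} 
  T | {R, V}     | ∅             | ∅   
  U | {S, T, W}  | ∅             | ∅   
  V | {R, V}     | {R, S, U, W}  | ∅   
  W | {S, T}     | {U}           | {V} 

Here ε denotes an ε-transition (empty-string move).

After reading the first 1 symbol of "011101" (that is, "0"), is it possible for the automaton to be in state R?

Yes

Start in {R}.
Read '0': {R} → {R, S, T}.
State R is in {R, S, T}.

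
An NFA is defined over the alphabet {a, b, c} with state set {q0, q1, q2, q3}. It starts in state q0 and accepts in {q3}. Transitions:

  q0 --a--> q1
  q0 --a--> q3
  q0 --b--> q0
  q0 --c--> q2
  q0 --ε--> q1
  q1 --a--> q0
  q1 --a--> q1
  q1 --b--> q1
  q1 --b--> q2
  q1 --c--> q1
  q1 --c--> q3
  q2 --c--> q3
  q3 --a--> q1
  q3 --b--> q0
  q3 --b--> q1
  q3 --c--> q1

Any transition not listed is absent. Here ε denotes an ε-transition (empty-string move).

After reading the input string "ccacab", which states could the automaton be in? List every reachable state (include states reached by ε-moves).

{q0, q1, q2}

Start: ε-closure({q0}) = {q0, q1}.
Read 'c': q0→{q2}, q1→{q1, q3}; now {q1, q2, q3}.
Read 'c': q1→{q1, q3}, q2→{q3}, q3→{q1}; now {q1, q3}.
Read 'a': q1→{q0, q1}, q3→{q1}; now {q0, q1}.
Read 'c': q0→{q2}, q1→{q1, q3}; now {q1, q2, q3}.
Read 'a': q1→{q0, q1}, q2→∅, q3→{q1}; now {q0, q1}.
Read 'b': q0→{q0}, q1→{q1, q2}; now {q0, q1, q2}.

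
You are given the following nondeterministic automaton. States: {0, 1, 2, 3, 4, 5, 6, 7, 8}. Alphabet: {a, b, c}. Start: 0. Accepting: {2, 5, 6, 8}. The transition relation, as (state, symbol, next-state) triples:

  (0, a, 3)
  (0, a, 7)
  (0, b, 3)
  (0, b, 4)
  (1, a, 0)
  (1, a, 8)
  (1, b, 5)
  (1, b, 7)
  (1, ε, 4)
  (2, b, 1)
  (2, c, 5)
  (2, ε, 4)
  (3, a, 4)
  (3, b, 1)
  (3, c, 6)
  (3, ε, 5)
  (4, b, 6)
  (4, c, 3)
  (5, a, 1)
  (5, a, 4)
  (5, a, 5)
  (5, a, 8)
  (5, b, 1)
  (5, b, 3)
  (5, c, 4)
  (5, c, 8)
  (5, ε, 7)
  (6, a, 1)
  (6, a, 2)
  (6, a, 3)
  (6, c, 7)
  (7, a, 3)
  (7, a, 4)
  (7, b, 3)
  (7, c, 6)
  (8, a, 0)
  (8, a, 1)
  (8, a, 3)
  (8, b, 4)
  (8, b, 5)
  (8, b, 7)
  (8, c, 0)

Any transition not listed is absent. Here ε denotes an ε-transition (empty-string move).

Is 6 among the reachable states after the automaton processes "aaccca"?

No

Start in {0}.
Read 'a': {0} → {3, 5, 7}.
Read 'a': {3, 5, 7} → {1, 3, 4, 5, 7, 8}.
Read 'c': {1, 3, 4, 5, 7, 8} → {0, 3, 4, 5, 6, 7, 8}.
Read 'c': {0, 3, 4, 5, 6, 7, 8} → {0, 3, 4, 5, 6, 7, 8}.
Read 'c': {0, 3, 4, 5, 6, 7, 8} → {0, 3, 4, 5, 6, 7, 8}.
Read 'a': {0, 3, 4, 5, 6, 7, 8} → {0, 1, 2, 3, 4, 5, 7, 8}.
State 6 is not in {0, 1, 2, 3, 4, 5, 7, 8}.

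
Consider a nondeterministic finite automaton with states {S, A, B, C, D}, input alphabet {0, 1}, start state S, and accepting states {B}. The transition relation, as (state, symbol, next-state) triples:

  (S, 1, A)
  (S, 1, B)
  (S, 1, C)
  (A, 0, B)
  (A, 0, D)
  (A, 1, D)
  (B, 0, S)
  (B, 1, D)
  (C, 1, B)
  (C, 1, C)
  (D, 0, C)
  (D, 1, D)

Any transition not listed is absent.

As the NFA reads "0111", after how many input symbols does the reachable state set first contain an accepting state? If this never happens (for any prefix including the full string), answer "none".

Start in {S}.
Read '0': S→∅; now ∅.
The set is empty and remains empty for the remaining 3 symbols.
No reachable set along the way intersects F.

none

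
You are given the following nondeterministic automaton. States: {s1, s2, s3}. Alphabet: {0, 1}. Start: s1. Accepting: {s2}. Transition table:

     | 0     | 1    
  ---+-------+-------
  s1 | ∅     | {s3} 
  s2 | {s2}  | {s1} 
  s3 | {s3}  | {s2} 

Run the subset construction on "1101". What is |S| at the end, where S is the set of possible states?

1

Start in {s1}.
Read '1': s1→{s3}; now {s3}.
Read '1': s3→{s2}; now {s2}.
Read '0': s2→{s2}; now {s2}.
Read '1': s2→{s1}; now {s1}.
That set has 1 state.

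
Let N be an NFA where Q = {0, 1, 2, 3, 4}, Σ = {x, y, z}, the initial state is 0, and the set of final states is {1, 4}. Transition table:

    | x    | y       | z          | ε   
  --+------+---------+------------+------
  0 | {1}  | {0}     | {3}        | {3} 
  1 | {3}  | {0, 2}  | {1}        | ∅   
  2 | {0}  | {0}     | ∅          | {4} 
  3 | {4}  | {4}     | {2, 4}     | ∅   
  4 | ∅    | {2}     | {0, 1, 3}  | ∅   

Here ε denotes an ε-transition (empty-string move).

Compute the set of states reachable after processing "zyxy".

{0, 2, 3, 4}

Start: ε-closure({0}) = {0, 3}.
Read 'z': 0→{3}, 3→{2, 4}; now {2, 3, 4}.
Read 'y': 2→{0}, 3→{4}, 4→{2}; union {0, 2, 4}; ε-closure = {0, 2, 3, 4}.
Read 'x': 0→{1}, 2→{0}, 3→{4}, 4→∅; union {0, 1, 4}; ε-closure = {0, 1, 3, 4}.
Read 'y': 0→{0}, 1→{0, 2}, 3→{4}, 4→{2}; union {0, 2, 4}; ε-closure = {0, 2, 3, 4}.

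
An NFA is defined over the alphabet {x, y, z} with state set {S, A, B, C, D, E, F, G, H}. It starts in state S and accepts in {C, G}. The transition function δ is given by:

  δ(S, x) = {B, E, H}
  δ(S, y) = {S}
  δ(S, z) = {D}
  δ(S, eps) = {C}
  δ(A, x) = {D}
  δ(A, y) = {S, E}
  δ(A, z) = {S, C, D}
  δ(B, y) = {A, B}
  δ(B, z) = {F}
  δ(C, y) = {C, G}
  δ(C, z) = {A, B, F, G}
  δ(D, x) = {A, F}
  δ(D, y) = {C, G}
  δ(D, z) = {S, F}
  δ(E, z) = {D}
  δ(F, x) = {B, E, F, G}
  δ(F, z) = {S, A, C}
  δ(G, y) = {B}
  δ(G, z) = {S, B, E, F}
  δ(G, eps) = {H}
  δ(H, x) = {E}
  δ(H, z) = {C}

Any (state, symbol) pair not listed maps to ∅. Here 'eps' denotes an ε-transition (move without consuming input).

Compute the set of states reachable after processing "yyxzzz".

{S, A, B, C, D, E, F, G, H}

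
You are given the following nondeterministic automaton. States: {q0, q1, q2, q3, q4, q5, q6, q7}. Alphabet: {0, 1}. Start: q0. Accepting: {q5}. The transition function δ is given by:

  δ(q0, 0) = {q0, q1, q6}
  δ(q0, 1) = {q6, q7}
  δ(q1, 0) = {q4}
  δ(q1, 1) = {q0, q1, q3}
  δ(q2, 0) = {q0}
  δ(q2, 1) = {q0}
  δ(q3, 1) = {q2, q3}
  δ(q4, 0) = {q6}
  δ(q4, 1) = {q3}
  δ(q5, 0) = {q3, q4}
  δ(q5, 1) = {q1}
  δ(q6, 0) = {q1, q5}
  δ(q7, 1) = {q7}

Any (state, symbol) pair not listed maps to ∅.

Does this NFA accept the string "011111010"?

Start in {q0}.
Read '0': {q0} → {q0, q1, q6}.
Read '1': {q0, q1, q6} → {q0, q1, q3, q6, q7}.
Read '1': {q0, q1, q3, q6, q7} → {q0, q1, q2, q3, q6, q7}.
Read '1': {q0, q1, q2, q3, q6, q7} → {q0, q1, q2, q3, q6, q7}.
Read '1': {q0, q1, q2, q3, q6, q7} → {q0, q1, q2, q3, q6, q7}.
Read '1': {q0, q1, q2, q3, q6, q7} → {q0, q1, q2, q3, q6, q7}.
Read '0': {q0, q1, q2, q3, q6, q7} → {q0, q1, q4, q5, q6}.
Read '1': {q0, q1, q4, q5, q6} → {q0, q1, q3, q6, q7}.
Read '0': {q0, q1, q3, q6, q7} → {q0, q1, q4, q5, q6}.
The final set {q0, q1, q4, q5, q6} contains the accepting state q5.

Yes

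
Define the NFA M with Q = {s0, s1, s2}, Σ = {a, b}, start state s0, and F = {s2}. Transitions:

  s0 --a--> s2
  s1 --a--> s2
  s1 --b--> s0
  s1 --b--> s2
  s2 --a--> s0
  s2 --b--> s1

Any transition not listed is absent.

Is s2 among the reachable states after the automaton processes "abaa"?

No

Start in {s0}.
Read 'a': s0→{s2}; now {s2}.
Read 'b': s2→{s1}; now {s1}.
Read 'a': s1→{s2}; now {s2}.
Read 'a': s2→{s0}; now {s0}.
State s2 is not in {s0}.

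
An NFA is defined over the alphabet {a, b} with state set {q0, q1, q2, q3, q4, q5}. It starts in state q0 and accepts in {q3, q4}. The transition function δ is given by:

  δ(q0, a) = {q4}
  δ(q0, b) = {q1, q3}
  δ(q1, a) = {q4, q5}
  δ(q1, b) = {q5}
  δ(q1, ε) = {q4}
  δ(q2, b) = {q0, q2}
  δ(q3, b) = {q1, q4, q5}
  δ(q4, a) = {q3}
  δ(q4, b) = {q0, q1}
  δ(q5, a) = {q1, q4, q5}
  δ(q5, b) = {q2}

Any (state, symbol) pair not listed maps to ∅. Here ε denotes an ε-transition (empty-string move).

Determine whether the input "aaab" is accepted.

Start in {q0}.
Read 'a': q0→{q4}; now {q4}.
Read 'a': q4→{q3}; now {q3}.
Read 'a': q3→∅; now ∅.
The set is empty and remains empty for the remaining 1 symbol.
The final set ∅ contains no accepting state.

No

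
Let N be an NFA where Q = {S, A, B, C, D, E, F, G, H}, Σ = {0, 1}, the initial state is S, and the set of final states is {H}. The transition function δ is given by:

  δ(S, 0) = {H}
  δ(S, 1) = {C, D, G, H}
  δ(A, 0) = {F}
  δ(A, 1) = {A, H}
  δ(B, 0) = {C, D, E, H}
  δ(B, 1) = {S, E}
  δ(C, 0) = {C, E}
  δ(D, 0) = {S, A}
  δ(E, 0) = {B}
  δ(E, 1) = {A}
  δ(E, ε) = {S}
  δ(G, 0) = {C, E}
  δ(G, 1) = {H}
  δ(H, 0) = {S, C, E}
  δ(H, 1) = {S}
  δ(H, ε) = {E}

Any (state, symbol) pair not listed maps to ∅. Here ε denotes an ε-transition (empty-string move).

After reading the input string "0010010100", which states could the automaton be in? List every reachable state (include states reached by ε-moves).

Start in {S}.
Read '0': {S} → {S, E, H}.
Read '0': {S, E, H} → {S, B, C, E, H}.
Read '1': {S, B, C, E, H} → {S, A, C, D, E, G, H}.
Read '0': {S, A, C, D, E, G, H} → {S, A, B, C, E, F, H}.
Read '0': {S, A, B, C, E, F, H} → {S, B, C, D, E, F, H}.
Read '1': {S, B, C, D, E, F, H} → {S, A, C, D, E, G, H}.
Read '0': {S, A, C, D, E, G, H} → {S, A, B, C, E, F, H}.
Read '1': {S, A, B, C, E, F, H} → {S, A, C, D, E, G, H}.
Read '0': {S, A, C, D, E, G, H} → {S, A, B, C, E, F, H}.
Read '0': {S, A, B, C, E, F, H} → {S, B, C, D, E, F, H}.

{S, B, C, D, E, F, H}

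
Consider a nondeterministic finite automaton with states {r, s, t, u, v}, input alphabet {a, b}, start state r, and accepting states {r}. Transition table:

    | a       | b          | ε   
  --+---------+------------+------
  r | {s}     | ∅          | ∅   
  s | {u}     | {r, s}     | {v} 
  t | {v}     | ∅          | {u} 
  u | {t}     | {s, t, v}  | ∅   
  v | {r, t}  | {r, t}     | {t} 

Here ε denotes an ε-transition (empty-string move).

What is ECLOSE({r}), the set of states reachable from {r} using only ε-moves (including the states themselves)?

Begin with {r}.
No ε-moves leave this set, so the closure equals the set itself.

{r}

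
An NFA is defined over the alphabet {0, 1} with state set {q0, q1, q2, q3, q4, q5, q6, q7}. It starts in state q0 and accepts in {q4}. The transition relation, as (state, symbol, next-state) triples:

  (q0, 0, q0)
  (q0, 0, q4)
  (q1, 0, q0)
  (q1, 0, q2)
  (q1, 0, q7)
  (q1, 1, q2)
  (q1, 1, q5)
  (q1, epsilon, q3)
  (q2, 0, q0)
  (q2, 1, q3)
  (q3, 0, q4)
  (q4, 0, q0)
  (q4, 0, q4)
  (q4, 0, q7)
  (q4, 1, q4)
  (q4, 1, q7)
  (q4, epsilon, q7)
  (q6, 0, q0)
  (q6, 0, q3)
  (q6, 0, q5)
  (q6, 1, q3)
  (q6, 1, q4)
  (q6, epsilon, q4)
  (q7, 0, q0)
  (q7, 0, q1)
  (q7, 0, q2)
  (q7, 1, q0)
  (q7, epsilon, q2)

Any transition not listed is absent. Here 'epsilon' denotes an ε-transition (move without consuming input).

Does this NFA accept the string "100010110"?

No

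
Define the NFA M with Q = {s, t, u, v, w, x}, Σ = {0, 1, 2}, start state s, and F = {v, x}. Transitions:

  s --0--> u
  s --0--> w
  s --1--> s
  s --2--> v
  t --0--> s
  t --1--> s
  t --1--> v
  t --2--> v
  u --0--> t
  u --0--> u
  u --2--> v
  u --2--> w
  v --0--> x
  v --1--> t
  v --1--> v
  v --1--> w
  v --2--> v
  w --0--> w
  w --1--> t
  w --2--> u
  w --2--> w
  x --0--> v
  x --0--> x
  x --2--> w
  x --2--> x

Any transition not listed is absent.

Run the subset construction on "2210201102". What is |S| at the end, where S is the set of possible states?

4

Start in {s}.
Read '2': {s} → {v}.
Read '2': {v} → {v}.
Read '1': {v} → {t, v, w}.
Read '0': {t, v, w} → {s, w, x}.
Read '2': {s, w, x} → {u, v, w, x}.
Read '0': {u, v, w, x} → {t, u, v, w, x}.
Read '1': {t, u, v, w, x} → {s, t, v, w}.
Read '1': {s, t, v, w} → {s, t, v, w}.
Read '0': {s, t, v, w} → {s, u, w, x}.
Read '2': {s, u, w, x} → {u, v, w, x}.
That set has 4 states.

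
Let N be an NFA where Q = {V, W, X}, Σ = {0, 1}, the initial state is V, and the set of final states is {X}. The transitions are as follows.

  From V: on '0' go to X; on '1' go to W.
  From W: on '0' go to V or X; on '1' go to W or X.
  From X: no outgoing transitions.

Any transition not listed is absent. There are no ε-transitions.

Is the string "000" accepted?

No

Start in {V}.
Read '0': V→{X}; now {X}.
Read '0': X→∅; now ∅.
The set is empty and remains empty for the remaining 1 symbol.
The final set ∅ contains no accepting state.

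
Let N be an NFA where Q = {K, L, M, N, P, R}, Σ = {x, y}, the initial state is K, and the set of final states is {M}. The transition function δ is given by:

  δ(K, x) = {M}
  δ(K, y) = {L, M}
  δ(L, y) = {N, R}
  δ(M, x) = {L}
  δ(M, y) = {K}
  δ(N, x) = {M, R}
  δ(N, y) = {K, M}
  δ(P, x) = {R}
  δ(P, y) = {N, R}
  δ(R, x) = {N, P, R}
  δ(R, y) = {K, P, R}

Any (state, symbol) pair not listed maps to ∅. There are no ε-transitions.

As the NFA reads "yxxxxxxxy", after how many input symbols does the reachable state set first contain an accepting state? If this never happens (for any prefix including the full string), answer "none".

Start in {K}.
Read 'y': K→{L, M}; now {L, M}.
None of the earlier sets intersect F, but {L, M} does.

1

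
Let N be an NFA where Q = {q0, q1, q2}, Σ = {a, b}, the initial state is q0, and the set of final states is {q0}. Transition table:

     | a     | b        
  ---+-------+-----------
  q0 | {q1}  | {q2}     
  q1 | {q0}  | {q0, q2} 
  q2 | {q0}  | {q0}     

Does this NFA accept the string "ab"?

Yes

Start in {q0}.
Read 'a': {q0} → {q1}.
Read 'b': {q1} → {q0, q2}.
The final set {q0, q2} contains the accepting state q0.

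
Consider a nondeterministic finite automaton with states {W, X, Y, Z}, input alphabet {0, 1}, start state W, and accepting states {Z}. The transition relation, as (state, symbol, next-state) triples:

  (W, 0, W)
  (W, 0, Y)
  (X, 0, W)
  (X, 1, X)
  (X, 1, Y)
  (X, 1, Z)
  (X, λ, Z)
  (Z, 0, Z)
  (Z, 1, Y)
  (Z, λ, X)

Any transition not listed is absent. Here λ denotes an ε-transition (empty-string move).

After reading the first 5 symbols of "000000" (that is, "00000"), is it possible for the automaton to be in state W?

Start in {W}.
Read '0': W→{W, Y}; now {W, Y}.
Read '0': W→{W, Y}, Y→∅; now {W, Y}.
Read '0': W→{W, Y}, Y→∅; now {W, Y}.
Read '0': W→{W, Y}, Y→∅; now {W, Y}.
Read '0': W→{W, Y}, Y→∅; now {W, Y}.
State W is in {W, Y}.

Yes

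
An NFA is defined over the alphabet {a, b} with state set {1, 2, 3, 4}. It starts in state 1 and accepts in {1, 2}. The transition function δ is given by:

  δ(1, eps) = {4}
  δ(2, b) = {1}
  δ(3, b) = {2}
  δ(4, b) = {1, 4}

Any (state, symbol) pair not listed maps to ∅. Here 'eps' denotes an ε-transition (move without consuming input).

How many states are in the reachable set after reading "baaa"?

0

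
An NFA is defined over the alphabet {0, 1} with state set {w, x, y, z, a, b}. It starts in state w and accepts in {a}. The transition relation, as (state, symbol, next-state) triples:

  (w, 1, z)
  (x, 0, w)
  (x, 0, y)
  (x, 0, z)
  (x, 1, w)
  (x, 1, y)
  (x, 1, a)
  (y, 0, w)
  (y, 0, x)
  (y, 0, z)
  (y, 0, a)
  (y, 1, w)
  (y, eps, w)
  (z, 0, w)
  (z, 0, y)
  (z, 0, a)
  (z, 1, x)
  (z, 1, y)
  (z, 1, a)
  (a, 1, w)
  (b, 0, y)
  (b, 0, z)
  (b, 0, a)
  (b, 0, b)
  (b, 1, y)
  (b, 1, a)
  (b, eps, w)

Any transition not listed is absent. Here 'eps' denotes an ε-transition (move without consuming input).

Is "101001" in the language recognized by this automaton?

Yes

Start in {w}.
Read '1': w→{z}; now {z}.
Read '0': z→{w, y, a}; now {w, y, a}.
Read '1': w→{z}, y→{w}, a→{w}; now {w, z}.
Read '0': w→∅, z→{w, y, a}; now {w, y, a}.
Read '0': w→∅, y→{w, x, z, a}, a→∅; now {w, x, z, a}.
Read '1': w→{z}, x→{w, y, a}, z→{x, y, a}, a→{w}; now {w, x, y, z, a}.
The final set {w, x, y, z, a} contains the accepting state a.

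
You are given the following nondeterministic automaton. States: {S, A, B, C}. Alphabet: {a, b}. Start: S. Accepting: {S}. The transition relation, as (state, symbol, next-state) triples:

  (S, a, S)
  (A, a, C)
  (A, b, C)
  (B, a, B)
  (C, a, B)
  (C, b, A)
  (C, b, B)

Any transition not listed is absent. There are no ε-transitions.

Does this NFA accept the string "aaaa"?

Start in {S}.
Read 'a': {S} → {S}.
Read 'a': {S} → {S}.
Read 'a': {S} → {S}.
Read 'a': {S} → {S}.
The final set {S} contains the accepting state S.

Yes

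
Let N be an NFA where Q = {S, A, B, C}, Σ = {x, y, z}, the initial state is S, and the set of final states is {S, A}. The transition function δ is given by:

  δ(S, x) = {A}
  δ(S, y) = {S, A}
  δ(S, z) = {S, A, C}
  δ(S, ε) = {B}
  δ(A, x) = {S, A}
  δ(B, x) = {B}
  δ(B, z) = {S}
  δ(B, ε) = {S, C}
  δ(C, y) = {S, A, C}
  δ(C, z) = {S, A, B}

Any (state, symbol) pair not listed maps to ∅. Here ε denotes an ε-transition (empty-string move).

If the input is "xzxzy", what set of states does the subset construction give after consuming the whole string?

{S, A, B, C}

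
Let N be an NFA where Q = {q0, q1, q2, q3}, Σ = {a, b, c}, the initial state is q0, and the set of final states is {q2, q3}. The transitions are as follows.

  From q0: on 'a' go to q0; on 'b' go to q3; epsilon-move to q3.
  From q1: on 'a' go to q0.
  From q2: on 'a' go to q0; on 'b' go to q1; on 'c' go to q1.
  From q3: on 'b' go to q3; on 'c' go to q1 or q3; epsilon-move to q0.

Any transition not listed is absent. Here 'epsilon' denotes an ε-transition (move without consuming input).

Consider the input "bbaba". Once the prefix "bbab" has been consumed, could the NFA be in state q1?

Start: ε-closure({q0}) = {q0, q3}.
Read 'b': q0→{q3}, q3→{q3}; union {q3}; ε-closure = {q0, q3}.
Read 'b': q0→{q3}, q3→{q3}; union {q3}; ε-closure = {q0, q3}.
Read 'a': q0→{q0}, q3→∅; union {q0}; ε-closure = {q0, q3}.
Read 'b': q0→{q3}, q3→{q3}; union {q3}; ε-closure = {q0, q3}.
State q1 is not in {q0, q3}.

No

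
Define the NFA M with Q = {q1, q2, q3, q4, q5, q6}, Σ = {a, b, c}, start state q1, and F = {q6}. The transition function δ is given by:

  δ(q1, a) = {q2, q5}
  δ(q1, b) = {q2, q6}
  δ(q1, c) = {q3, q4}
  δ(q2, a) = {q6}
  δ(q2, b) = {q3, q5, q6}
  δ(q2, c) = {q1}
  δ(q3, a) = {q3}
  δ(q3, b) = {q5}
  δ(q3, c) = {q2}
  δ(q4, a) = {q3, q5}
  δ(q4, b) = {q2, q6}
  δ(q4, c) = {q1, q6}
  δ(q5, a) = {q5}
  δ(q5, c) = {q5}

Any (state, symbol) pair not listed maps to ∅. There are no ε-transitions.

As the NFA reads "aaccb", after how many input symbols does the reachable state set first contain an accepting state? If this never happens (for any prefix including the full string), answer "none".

2

Start in {q1}.
Read 'a': q1→{q2, q5}; now {q2, q5}.
Read 'a': q2→{q6}, q5→{q5}; now {q5, q6}.
None of the earlier sets intersect F, but {q5, q6} does.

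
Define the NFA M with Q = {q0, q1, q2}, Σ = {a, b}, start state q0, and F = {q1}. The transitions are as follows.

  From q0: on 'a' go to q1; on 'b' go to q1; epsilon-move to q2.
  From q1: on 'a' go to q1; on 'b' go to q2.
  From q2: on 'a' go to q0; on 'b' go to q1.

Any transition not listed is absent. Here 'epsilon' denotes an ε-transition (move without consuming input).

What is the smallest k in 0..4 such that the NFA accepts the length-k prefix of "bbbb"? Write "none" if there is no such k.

Start: ε-closure({q0}) = {q0, q2}.
Read 'b': {q0, q2} → {q1}.
None of the earlier sets intersect F, but {q1} does.

1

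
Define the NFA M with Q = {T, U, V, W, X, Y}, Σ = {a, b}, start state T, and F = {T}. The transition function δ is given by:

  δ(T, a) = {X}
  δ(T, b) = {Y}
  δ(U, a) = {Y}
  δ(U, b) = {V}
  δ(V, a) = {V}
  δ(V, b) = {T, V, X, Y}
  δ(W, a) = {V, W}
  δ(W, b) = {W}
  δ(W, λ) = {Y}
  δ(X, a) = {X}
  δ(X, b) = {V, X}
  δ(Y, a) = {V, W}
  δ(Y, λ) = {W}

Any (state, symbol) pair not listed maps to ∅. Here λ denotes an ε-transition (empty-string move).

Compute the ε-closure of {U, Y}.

{U, W, Y}

Begin with {U, Y}.
ε-move Y → W; add W.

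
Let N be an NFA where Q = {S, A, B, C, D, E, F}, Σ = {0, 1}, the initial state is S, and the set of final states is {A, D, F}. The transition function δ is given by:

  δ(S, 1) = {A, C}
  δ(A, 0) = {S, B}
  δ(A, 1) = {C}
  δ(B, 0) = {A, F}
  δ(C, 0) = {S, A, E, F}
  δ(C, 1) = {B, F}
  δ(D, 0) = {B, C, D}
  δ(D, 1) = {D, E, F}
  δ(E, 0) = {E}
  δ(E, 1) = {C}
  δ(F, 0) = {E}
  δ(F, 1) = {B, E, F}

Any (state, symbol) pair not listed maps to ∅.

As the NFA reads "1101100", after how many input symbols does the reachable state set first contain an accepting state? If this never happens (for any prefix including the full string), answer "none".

1

Start in {S}.
Read '1': {S} → {A, C}.
None of the earlier sets intersect F, but {A, C} does.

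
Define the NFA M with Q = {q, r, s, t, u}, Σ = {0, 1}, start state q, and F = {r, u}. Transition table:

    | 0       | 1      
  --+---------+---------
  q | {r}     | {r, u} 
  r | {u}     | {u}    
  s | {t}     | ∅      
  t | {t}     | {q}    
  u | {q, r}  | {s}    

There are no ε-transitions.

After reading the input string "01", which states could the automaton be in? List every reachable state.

Start in {q}.
Read '0': q→{r}; now {r}.
Read '1': r→{u}; now {u}.

{u}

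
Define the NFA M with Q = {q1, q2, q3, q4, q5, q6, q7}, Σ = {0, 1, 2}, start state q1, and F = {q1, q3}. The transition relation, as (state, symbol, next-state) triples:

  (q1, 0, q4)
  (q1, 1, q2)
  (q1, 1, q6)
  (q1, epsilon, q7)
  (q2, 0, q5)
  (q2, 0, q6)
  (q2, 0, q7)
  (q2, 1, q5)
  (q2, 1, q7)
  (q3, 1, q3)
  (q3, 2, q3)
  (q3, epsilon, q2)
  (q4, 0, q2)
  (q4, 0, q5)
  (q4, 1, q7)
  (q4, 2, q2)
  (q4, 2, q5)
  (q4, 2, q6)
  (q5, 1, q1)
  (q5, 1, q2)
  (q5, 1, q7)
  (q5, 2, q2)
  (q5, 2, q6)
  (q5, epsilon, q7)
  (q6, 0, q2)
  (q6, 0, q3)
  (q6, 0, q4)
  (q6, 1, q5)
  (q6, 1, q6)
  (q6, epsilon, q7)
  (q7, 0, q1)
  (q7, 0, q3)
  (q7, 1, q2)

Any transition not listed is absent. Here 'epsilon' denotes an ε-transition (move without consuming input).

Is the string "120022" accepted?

No

Start: ε-closure({q1}) = {q1, q7}.
Read '1': q1→{q2, q6}, q7→{q2}; union {q2, q6}; ε-closure = {q2, q6, q7}.
Read '2': q2→∅, q6→∅, q7→∅; now ∅.
The set is empty and remains empty for the remaining 4 symbols.
The final set ∅ contains no accepting state.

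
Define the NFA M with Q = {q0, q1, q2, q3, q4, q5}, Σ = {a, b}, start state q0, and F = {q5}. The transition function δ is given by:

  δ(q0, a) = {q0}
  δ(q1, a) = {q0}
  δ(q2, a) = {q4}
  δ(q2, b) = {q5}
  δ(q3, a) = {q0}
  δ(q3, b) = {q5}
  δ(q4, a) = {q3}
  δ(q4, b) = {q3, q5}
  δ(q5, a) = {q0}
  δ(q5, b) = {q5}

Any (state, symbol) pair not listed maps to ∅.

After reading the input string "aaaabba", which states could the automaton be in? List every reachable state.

∅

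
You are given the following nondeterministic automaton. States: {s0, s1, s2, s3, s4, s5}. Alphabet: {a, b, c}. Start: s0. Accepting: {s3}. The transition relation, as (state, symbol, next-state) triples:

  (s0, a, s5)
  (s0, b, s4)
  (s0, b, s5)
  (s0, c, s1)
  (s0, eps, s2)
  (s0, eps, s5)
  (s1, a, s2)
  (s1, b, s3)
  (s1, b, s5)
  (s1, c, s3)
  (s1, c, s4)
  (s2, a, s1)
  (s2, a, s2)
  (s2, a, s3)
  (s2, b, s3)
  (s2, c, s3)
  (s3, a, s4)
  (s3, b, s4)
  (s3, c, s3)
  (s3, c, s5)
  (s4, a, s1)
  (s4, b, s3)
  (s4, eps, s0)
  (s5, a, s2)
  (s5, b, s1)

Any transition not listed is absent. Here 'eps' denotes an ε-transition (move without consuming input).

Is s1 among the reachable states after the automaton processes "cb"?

No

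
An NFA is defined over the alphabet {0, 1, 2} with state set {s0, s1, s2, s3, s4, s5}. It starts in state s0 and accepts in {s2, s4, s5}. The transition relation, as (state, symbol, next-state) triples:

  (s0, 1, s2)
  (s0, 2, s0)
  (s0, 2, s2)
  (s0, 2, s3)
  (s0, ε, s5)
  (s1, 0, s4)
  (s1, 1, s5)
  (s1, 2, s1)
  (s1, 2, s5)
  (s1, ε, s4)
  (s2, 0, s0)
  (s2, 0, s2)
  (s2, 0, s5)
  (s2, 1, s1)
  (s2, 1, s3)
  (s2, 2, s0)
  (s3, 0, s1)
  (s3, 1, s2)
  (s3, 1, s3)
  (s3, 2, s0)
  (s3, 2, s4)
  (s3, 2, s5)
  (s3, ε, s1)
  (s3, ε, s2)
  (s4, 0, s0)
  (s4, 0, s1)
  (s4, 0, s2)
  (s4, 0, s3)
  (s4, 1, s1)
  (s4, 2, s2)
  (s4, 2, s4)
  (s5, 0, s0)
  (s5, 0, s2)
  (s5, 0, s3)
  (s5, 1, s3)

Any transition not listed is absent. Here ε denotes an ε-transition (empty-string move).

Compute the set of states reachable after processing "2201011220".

{s0, s1, s2, s3, s4, s5}

Start: ε-closure({s0}) = {s0, s5}.
Read '2': s0→{s0, s2, s3}, s5→∅; union {s0, s2, s3}; ε-closure = {s0, s1, s2, s3, s4, s5}.
Read '2': s0→{s0, s2, s3}, s1→{s1, s5}, s2→{s0}, s3→{s0, s4, s5}, s4→{s2, s4}, s5→∅; now {s0, s1, s2, s3, s4, s5}.
Read '0': s0→∅, s1→{s4}, s2→{s0, s2, s5}, s3→{s1}, s4→{s0, s1, s2, s3}, s5→{s0, s2, s3}; now {s0, s1, s2, s3, s4, s5}.
Read '1': s0→{s2}, s1→{s5}, s2→{s1, s3}, s3→{s2, s3}, s4→{s1}, s5→{s3}; union {s1, s2, s3, s5}; ε-closure = {s1, s2, s3, s4, s5}.
Read '0': s1→{s4}, s2→{s0, s2, s5}, s3→{s1}, s4→{s0, s1, s2, s3}, s5→{s0, s2, s3}; now {s0, s1, s2, s3, s4, s5}.
Read '1': s0→{s2}, s1→{s5}, s2→{s1, s3}, s3→{s2, s3}, s4→{s1}, s5→{s3}; union {s1, s2, s3, s5}; ε-closure = {s1, s2, s3, s4, s5}.
Read '1': s1→{s5}, s2→{s1, s3}, s3→{s2, s3}, s4→{s1}, s5→{s3}; union {s1, s2, s3, s5}; ε-closure = {s1, s2, s3, s4, s5}.
Read '2': s1→{s1, s5}, s2→{s0}, s3→{s0, s4, s5}, s4→{s2, s4}, s5→∅; now {s0, s1, s2, s4, s5}.
Read '2': s0→{s0, s2, s3}, s1→{s1, s5}, s2→{s0}, s4→{s2, s4}, s5→∅; now {s0, s1, s2, s3, s4, s5}.
Read '0': s0→∅, s1→{s4}, s2→{s0, s2, s5}, s3→{s1}, s4→{s0, s1, s2, s3}, s5→{s0, s2, s3}; now {s0, s1, s2, s3, s4, s5}.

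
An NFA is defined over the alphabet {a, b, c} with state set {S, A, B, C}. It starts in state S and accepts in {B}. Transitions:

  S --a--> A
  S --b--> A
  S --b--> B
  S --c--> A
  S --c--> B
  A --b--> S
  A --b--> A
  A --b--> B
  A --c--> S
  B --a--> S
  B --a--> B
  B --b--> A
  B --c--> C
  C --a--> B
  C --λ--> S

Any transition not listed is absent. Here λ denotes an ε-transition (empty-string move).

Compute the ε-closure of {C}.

{S, C}

Begin with {C}.
ε-move C → S; add S.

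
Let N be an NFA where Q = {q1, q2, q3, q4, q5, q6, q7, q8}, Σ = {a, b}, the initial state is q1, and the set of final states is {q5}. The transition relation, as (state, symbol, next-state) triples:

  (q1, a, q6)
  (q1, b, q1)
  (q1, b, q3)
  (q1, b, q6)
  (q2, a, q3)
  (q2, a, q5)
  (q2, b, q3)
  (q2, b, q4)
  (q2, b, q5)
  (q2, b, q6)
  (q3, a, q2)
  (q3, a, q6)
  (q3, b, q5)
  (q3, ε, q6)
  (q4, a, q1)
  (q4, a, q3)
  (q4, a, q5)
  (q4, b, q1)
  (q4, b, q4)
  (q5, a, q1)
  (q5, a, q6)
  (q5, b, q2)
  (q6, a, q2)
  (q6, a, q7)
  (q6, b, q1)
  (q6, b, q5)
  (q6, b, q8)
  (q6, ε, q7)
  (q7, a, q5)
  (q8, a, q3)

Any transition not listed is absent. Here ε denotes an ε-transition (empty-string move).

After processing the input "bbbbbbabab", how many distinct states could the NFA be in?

8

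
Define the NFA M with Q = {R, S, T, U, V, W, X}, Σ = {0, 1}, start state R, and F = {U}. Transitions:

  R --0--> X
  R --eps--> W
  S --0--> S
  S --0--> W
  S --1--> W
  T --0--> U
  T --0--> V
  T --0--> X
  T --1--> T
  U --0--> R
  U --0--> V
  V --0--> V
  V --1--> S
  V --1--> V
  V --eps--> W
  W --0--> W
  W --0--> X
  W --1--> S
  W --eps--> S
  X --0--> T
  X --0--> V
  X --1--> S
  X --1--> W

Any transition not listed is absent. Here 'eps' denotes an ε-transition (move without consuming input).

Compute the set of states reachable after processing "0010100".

{S, T, V, W, X}

Start: ε-closure({R}) = {R, S, W}.
Read '0': R→{X}, S→{S, W}, W→{W, X}; now {S, W, X}.
Read '0': S→{S, W}, W→{W, X}, X→{T, V}; now {S, T, V, W, X}.
Read '1': S→{W}, T→{T}, V→{S, V}, W→{S}, X→{S, W}; now {S, T, V, W}.
Read '0': S→{S, W}, T→{U, V, X}, V→{V}, W→{W, X}; now {S, U, V, W, X}.
Read '1': S→{W}, U→∅, V→{S, V}, W→{S}, X→{S, W}; now {S, V, W}.
Read '0': S→{S, W}, V→{V}, W→{W, X}; now {S, V, W, X}.
Read '0': S→{S, W}, V→{V}, W→{W, X}, X→{T, V}; now {S, T, V, W, X}.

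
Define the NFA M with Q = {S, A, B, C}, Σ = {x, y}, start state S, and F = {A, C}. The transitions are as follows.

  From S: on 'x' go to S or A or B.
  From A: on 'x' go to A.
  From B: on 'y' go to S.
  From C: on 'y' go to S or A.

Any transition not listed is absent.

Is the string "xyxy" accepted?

No

Start in {S}.
Read 'x': {S} → {S, A, B}.
Read 'y': {S, A, B} → {S}.
Read 'x': {S} → {S, A, B}.
Read 'y': {S, A, B} → {S}.
The final set {S} contains no accepting state.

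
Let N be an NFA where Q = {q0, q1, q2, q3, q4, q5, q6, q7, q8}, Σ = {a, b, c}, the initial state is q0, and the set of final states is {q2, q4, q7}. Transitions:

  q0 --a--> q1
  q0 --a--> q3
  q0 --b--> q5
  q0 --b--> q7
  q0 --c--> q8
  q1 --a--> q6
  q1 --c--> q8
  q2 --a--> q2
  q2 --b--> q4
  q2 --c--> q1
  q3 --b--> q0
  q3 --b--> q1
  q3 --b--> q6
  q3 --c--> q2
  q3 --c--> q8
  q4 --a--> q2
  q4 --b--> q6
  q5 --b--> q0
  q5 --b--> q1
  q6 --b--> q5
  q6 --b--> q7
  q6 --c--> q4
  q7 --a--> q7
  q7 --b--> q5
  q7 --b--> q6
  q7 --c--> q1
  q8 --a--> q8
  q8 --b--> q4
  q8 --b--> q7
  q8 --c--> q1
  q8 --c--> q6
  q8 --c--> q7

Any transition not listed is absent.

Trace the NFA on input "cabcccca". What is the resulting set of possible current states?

{q2, q6, q8}

Start in {q0}.
Read 'c': q0→{q8}; now {q8}.
Read 'a': q8→{q8}; now {q8}.
Read 'b': q8→{q4, q7}; now {q4, q7}.
Read 'c': q4→∅, q7→{q1}; now {q1}.
Read 'c': q1→{q8}; now {q8}.
Read 'c': q8→{q1, q6, q7}; now {q1, q6, q7}.
Read 'c': q1→{q8}, q6→{q4}, q7→{q1}; now {q1, q4, q8}.
Read 'a': q1→{q6}, q4→{q2}, q8→{q8}; now {q2, q6, q8}.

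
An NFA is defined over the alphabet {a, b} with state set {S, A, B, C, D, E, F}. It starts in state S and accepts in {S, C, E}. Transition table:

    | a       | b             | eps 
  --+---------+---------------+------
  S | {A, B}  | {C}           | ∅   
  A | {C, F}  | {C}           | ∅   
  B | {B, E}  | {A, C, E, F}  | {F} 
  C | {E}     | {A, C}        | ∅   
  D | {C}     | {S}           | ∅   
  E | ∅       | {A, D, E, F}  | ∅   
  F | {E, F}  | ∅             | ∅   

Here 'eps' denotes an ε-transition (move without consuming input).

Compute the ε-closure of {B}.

{B, F}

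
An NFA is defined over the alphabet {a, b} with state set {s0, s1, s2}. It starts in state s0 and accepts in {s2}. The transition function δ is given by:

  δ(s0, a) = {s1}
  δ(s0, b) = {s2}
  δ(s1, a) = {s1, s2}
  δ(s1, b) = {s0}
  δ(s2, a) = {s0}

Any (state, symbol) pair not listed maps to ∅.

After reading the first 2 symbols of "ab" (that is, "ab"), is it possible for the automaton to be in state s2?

Start in {s0}.
Read 'a': {s0} → {s1}.
Read 'b': {s1} → {s0}.
State s2 is not in {s0}.

No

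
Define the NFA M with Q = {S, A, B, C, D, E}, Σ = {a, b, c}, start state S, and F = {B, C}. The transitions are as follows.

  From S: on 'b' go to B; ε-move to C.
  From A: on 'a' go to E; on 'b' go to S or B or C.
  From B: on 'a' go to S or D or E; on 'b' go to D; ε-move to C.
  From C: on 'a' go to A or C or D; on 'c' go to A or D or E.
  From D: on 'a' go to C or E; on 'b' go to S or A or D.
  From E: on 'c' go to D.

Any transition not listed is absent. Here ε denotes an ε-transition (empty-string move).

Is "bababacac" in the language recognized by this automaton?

No

Start: ε-closure({S}) = {S, C}.
Read 'b': S→{B}, C→∅; union {B}; ε-closure = {B, C}.
Read 'a': B→{S, D, E}, C→{A, C, D}; now {S, A, C, D, E}.
Read 'b': S→{B}, A→{S, B, C}, C→∅, D→{S, A, D}, E→∅; now {S, A, B, C, D}.
Read 'a': S→∅, A→{E}, B→{S, D, E}, C→{A, C, D}, D→{C, E}; now {S, A, C, D, E}.
Read 'b': S→{B}, A→{S, B, C}, C→∅, D→{S, A, D}, E→∅; now {S, A, B, C, D}.
Read 'a': S→∅, A→{E}, B→{S, D, E}, C→{A, C, D}, D→{C, E}; now {S, A, C, D, E}.
Read 'c': S→∅, A→∅, C→{A, D, E}, D→∅, E→{D}; now {A, D, E}.
Read 'a': A→{E}, D→{C, E}, E→∅; now {C, E}.
Read 'c': C→{A, D, E}, E→{D}; now {A, D, E}.
The final set {A, D, E} contains no accepting state.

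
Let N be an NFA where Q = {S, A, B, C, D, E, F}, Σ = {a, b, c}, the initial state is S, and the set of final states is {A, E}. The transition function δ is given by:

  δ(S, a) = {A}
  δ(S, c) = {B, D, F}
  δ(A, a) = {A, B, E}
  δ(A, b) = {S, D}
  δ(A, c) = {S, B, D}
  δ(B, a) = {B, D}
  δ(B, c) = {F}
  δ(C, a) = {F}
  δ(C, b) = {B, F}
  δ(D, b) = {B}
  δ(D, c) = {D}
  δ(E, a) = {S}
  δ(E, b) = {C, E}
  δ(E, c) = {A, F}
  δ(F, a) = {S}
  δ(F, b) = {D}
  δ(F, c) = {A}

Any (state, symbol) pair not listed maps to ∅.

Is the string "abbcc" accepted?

Yes

Start in {S}.
Read 'a': S→{A}; now {A}.
Read 'b': A→{S, D}; now {S, D}.
Read 'b': S→∅, D→{B}; now {B}.
Read 'c': B→{F}; now {F}.
Read 'c': F→{A}; now {A}.
The final set {A} contains the accepting state A.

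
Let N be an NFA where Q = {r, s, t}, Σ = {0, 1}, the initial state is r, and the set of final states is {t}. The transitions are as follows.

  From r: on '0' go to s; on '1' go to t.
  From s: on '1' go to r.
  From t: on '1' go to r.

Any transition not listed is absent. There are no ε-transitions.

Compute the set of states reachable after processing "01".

Start in {r}.
Read '0': r→{s}; now {s}.
Read '1': s→{r}; now {r}.

{r}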